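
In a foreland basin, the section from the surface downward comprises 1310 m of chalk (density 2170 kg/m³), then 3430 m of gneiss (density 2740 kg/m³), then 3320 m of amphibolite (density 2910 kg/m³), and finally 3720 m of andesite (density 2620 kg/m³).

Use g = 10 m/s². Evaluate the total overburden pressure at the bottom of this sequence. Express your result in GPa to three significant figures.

0.316 GPa

chalk: 2170 kg/m³ × 10 m/s² × 1310 m = 2.843×10^7 Pa = 0.02843 GPa
gneiss: 2740 kg/m³ × 10 m/s² × 3430 m = 9.398×10^7 Pa = 0.09398 GPa
amphibolite: 2910 kg/m³ × 10 m/s² × 3320 m = 9.661×10^7 Pa = 0.09661 GPa
andesite: 2620 kg/m³ × 10 m/s² × 3720 m = 9.746×10^7 Pa = 0.09746 GPa
Total = 0.02843 + 0.09398 + 0.09661 + 0.09746 = 0.31649 GPa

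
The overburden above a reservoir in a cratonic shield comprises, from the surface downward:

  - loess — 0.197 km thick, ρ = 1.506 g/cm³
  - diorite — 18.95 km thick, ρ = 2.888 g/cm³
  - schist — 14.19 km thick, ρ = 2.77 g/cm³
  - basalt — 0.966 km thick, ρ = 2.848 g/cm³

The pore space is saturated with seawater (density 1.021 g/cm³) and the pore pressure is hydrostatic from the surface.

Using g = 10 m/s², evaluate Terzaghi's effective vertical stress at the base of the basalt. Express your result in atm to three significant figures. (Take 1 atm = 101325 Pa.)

6120 atm

Overburden (lithostatic) stress σ_v:
loess: 1506 kg/m³ × 10 m/s² × 197 m = 2.967×10^6 Pa = 2.967 MPa
diorite: 2888 kg/m³ × 10 m/s² × 18950 m = 5.473×10^8 Pa = 547.3 MPa
schist: 2770 kg/m³ × 10 m/s² × 14190 m = 3.931×10^8 Pa = 393.1 MPa
basalt: 2848 kg/m³ × 10 m/s² × 966 m = 2.751×10^7 Pa = 27.51 MPa
Total = 2.967 + 547.3 + 393.1 + 27.51 = 970.82 MPa
Pore pressure P_p = 1021 kg/m³ × 10 m/s² × 34303 m = 3.502×10^8 Pa = 350.2 MPa
Effective stress σ' = σ_v − P_p = 970.8 − 350.2 = 620.58 MPa = 6124.7 atm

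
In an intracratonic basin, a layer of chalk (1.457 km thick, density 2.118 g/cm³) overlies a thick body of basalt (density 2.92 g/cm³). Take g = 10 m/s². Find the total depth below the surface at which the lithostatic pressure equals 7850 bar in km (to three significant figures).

27.3 km

Pressure at base of upper layers: 2118×10×1457 = 3.086×10^7 Pa = 308.6 bar
Remaining pressure to be supplied by basalt: 7.850×10^8 − 3.086×10^7 = 7.541×10^8 Pa
Additional depth in basalt = 7.541×10^8 Pa / (2920 kg/m³ × 10 m/s²) = 25827 m
Total depth = 1457 m + 25827 m = 27284 m
= 27.284 km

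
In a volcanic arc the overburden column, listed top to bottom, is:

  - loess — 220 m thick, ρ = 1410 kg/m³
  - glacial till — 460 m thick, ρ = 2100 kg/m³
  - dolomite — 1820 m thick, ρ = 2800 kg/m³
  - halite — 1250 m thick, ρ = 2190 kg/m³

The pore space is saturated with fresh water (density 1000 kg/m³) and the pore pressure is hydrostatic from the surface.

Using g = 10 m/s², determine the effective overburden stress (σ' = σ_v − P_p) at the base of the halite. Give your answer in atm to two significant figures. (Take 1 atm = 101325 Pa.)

Overburden (lithostatic) stress σ_v:
loess: 1410 kg/m³ × 10 m/s² × 220 m = 3.102×10^6 Pa = 3.102 MPa
glacial till: 2100 kg/m³ × 10 m/s² × 460 m = 9.660×10^6 Pa = 9.660 MPa
dolomite: 2800 kg/m³ × 10 m/s² × 1820 m = 5.096×10^7 Pa = 50.96 MPa
halite: 2190 kg/m³ × 10 m/s² × 1250 m = 2.737×10^7 Pa = 27.38 MPa
Total = 3.102 + 9.660 + 50.96 + 27.38 = 91.097 MPa
Pore pressure P_p = 1000 kg/m³ × 10 m/s² × 3750 m = 3.750×10^7 Pa = 37.50 MPa
Effective stress σ' = σ_v − P_p = 91.10 − 37.50 = 53.597 MPa = 528.96 atm

530 atm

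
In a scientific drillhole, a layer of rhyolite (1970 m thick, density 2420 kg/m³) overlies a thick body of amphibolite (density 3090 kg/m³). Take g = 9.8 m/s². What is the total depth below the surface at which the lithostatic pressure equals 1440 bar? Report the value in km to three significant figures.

Pressure at base of upper layers: 2420×9.8×1970 = 4.672×10^7 Pa = 467.2 bar
Remaining pressure to be supplied by amphibolite: 1.440×10^8 − 4.672×10^7 = 9.728×10^7 Pa
Additional depth in amphibolite = 9.728×10^7 Pa / (3090 kg/m³ × 9.8 m/s²) = 3212.5 m
Total depth = 1970 m + 3212.5 m = 5182.5 m
= 5.1825 km

5.18 km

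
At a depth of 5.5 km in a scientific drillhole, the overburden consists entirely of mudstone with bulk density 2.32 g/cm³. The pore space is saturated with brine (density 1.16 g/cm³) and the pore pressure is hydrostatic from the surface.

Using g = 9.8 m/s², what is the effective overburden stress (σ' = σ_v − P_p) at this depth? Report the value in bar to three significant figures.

625 bar

Overburden (lithostatic) stress σ_v:
mudstone: 2320 kg/m³ × 9.8 m/s² × 5500 m = 1.250×10^8 Pa = 125.0 MPa
Pore pressure P_p = 1160 kg/m³ × 9.8 m/s² × 5500 m = 6.252×10^7 Pa = 62.52 MPa
Effective stress σ' = σ_v − P_p = 125.0 − 62.52 = 62.524 MPa = 625.24 bar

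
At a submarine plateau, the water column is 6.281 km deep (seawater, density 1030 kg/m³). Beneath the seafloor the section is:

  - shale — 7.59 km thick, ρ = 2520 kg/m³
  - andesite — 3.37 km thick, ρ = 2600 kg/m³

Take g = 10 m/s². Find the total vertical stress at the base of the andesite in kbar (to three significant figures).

3.44 kbar

seawater: 1030 kg/m³ × 10 m/s² × 6281 m = 6.469×10^7 Pa = 0.6469 kbar
shale: 2520 kg/m³ × 10 m/s² × 7590 m = 1.913×10^8 Pa = 1.913 kbar
andesite: 2600 kg/m³ × 10 m/s² × 3370 m = 8.762×10^7 Pa = 0.8762 kbar
Total = 0.6469 + 1.913 + 0.8762 = 3.4358 kbar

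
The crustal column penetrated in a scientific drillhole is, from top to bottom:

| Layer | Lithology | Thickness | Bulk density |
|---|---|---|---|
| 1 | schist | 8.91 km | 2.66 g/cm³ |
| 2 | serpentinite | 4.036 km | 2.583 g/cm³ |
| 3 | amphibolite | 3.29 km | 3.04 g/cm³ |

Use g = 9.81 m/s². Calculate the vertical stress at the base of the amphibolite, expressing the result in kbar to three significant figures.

4.33 kbar

schist: 2660 kg/m³ × 9.81 m/s² × 8910 m = 2.325×10^8 Pa = 2.325 kbar
serpentinite: 2583 kg/m³ × 9.81 m/s² × 4036 m = 1.023×10^8 Pa = 1.023 kbar
amphibolite: 3040 kg/m³ × 9.81 m/s² × 3290 m = 9.812×10^7 Pa = 0.9812 kbar
Total = 2.325 + 1.023 + 0.9812 = 4.3289 kbar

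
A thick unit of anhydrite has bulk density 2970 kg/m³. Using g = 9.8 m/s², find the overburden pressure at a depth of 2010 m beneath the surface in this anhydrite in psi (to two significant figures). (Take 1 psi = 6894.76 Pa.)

anhydrite: 2970 kg/m³ × 9.8 m/s² × 2010 m = 5.850×10^7 Pa = 8485 psi

8500 psi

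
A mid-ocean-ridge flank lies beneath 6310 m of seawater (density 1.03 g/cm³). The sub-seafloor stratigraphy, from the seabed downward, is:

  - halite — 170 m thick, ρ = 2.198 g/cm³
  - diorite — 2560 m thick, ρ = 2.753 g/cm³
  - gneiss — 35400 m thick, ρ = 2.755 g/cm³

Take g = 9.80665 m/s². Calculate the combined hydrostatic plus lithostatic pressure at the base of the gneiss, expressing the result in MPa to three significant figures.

seawater: 1030 kg/m³ × 9.80665 m/s² × 6310 m = 6.374×10^7 Pa = 63.74 MPa
halite: 2198 kg/m³ × 9.80665 m/s² × 170 m = 3.664×10^6 Pa = 3.664 MPa
diorite: 2753 kg/m³ × 9.80665 m/s² × 2560 m = 6.911×10^7 Pa = 69.11 MPa
gneiss: 2755 kg/m³ × 9.80665 m/s² × 35400 m = 9.564×10^8 Pa = 956.4 MPa
Total = 63.74 + 3.664 + 69.11 + 956.4 = 1092.9 MPa

1090 MPa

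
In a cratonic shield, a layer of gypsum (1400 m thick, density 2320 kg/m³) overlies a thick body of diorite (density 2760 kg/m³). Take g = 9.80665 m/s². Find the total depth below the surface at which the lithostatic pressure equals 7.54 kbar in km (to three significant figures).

28.1 km

Pressure at base of upper layers: 2320×9.80665×1400 = 3.185×10^7 Pa = 0.3185 kbar
Remaining pressure to be supplied by diorite: 7.540×10^8 − 3.185×10^7 = 7.221×10^8 Pa
Additional depth in diorite = 7.221×10^8 Pa / (2760 kg/m³ × 9.80665 m/s²) = 26681 m
Total depth = 1400 m + 26681 m = 28081 m
= 28.081 km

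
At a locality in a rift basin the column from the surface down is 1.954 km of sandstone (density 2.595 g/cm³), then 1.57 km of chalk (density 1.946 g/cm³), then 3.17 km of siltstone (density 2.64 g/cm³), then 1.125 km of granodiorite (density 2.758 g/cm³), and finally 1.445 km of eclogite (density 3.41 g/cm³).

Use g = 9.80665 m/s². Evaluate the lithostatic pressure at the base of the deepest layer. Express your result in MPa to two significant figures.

sandstone: 2595 kg/m³ × 9.80665 m/s² × 1954 m = 4.973×10^7 Pa = 49.73 MPa
chalk: 1946 kg/m³ × 9.80665 m/s² × 1570 m = 2.996×10^7 Pa = 29.96 MPa
siltstone: 2640 kg/m³ × 9.80665 m/s² × 3170 m = 8.207×10^7 Pa = 82.07 MPa
granodiorite: 2758 kg/m³ × 9.80665 m/s² × 1125 m = 3.043×10^7 Pa = 30.43 MPa
eclogite: 3410 kg/m³ × 9.80665 m/s² × 1445 m = 4.832×10^7 Pa = 48.32 MPa
Total = 49.73 + 29.96 + 82.07 + 30.43 + 48.32 = 240.51 MPa

240 MPa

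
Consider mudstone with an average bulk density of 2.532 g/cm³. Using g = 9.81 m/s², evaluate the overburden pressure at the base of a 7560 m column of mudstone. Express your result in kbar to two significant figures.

1.9 kbar

mudstone: 2532 kg/m³ × 9.81 m/s² × 7560 m = 1.878×10^8 Pa = 1.878 kbar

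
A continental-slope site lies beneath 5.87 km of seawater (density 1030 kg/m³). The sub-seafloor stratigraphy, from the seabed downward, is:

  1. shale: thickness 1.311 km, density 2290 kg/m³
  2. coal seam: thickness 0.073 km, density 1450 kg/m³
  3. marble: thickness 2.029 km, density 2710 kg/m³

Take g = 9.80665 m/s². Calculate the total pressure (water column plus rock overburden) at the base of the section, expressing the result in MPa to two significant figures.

seawater: 1030 kg/m³ × 9.80665 m/s² × 5870 m = 5.929×10^7 Pa = 59.29 MPa
shale: 2290 kg/m³ × 9.80665 m/s² × 1311 m = 2.944×10^7 Pa = 29.44 MPa
coal seam: 1450 kg/m³ × 9.80665 m/s² × 73 m = 1.038×10^6 Pa = 1.038 MPa
marble: 2710 kg/m³ × 9.80665 m/s² × 2029 m = 5.392×10^7 Pa = 53.92 MPa
Total = 59.29 + 29.44 + 1.038 + 53.92 = 143.69 MPa

140 MPa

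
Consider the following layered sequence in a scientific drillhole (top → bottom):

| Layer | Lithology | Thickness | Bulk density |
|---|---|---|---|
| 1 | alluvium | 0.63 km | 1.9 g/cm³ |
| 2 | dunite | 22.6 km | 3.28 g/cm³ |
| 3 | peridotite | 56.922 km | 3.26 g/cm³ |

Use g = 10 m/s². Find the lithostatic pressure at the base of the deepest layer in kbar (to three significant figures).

26.1 kbar

alluvium: 1900 kg/m³ × 10 m/s² × 630 m = 1.197×10^7 Pa = 0.1197 kbar
dunite: 3280 kg/m³ × 10 m/s² × 22600 m = 7.413×10^8 Pa = 7.413 kbar
peridotite: 3260 kg/m³ × 10 m/s² × 56922 m = 1.856×10^9 Pa = 18.56 kbar
Total = 0.1197 + 7.413 + 18.56 = 26.089 kbar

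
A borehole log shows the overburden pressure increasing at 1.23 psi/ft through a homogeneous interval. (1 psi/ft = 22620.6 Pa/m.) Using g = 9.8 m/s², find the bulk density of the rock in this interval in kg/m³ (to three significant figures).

ρ = (dP/dz)/g = 1.23 psi/ft / 9.8 m/s² = 27823 Pa/m / 9.8 m/s² = 2839.1 kg/m³

2840 kg/m³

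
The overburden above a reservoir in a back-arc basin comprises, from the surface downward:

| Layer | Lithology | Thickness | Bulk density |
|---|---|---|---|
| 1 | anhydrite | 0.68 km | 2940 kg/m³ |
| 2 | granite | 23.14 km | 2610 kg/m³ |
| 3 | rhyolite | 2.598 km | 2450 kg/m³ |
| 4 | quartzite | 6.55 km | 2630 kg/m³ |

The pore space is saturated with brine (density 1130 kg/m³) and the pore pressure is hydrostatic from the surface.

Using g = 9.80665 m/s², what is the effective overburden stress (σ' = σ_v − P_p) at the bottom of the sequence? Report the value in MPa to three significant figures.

478 MPa

Overburden (lithostatic) stress σ_v:
anhydrite: 2940 kg/m³ × 9.80665 m/s² × 680 m = 1.961×10^7 Pa = 19.61 MPa
granite: 2610 kg/m³ × 9.80665 m/s² × 23140 m = 5.923×10^8 Pa = 592.3 MPa
rhyolite: 2450 kg/m³ × 9.80665 m/s² × 2598 m = 6.242×10^7 Pa = 62.42 MPa
quartzite: 2630 kg/m³ × 9.80665 m/s² × 6550 m = 1.689×10^8 Pa = 168.9 MPa
Total = 19.61 + 592.3 + 62.42 + 168.9 = 843.24 MPa
Pore pressure P_p = 1130 kg/m³ × 9.80665 m/s² × 32968 m = 3.653×10^8 Pa = 365.3 MPa
Effective stress σ' = σ_v − P_p = 843.2 − 365.3 = 477.90 MPa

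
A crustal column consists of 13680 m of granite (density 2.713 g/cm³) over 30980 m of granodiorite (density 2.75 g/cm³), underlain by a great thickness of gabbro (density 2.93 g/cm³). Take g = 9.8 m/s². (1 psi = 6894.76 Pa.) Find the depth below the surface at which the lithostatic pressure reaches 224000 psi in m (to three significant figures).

56700 m

Pressure at base of upper layers: 2713×9.8×13680 + 2750×9.8×30980 = 1.199×10^9 Pa = 1.738×10^5 psi
Remaining pressure to be supplied by gabbro: 1.544×10^9 − 1.199×10^9 = 3.458×10^8 Pa
Additional depth in gabbro = 3.458×10^8 Pa / (2930 kg/m³ × 9.8 m/s²) = 12043 m
Total depth = 44660 m + 12043 m = 56703 m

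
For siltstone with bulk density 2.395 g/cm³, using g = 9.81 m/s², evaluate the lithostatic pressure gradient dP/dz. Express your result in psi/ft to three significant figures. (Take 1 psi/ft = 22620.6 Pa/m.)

1.04 psi/ft

dP/dz = ρg = 2395 kg/m³ × 9.81 m/s² = 23495 Pa/m
= 23495 Pa/m × (1 psi/ft / 22621 Pa/m) = 1.0387 psi/ft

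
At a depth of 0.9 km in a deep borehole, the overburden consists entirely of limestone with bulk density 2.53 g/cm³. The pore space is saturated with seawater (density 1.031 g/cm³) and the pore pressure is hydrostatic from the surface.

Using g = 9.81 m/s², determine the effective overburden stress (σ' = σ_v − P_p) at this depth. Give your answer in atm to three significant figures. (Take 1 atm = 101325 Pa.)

131 atm

Overburden (lithostatic) stress σ_v:
limestone: 2530 kg/m³ × 9.81 m/s² × 900 m = 2.234×10^7 Pa = 22.34 MPa
Pore pressure P_p = 1031 kg/m³ × 9.81 m/s² × 900 m = 9.103×10^6 Pa = 9.103 MPa
Effective stress σ' = σ_v − P_p = 22.34 − 9.103 = 13.235 MPa = 130.62 atm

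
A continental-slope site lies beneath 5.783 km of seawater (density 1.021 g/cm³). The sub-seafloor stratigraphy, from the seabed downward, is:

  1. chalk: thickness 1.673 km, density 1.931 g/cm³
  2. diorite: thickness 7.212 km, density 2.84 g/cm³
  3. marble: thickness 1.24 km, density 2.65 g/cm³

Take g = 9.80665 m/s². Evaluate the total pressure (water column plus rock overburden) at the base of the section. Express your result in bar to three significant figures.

seawater: 1021 kg/m³ × 9.80665 m/s² × 5783 m = 5.790×10^7 Pa = 579.0 bar
chalk: 1931 kg/m³ × 9.80665 m/s² × 1673 m = 3.168×10^7 Pa = 316.8 bar
diorite: 2840 kg/m³ × 9.80665 m/s² × 7212 m = 2.009×10^8 Pa = 2009 bar
marble: 2650 kg/m³ × 9.80665 m/s² × 1240 m = 3.222×10^7 Pa = 322.2 bar
Total = 579.0 + 316.8 + 2009 + 322.2 = 3226.7 bar

3230 bar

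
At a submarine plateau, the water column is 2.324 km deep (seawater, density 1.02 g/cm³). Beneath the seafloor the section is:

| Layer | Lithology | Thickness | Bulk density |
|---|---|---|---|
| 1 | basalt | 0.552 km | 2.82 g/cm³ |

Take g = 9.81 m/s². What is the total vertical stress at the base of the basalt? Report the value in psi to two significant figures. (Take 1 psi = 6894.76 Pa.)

5600 psi

seawater: 1020 kg/m³ × 9.81 m/s² × 2324 m = 2.325×10^7 Pa = 3373 psi
basalt: 2820 kg/m³ × 9.81 m/s² × 552 m = 1.527×10^7 Pa = 2215 psi
Total = 3373 + 2215 = 5587.6 psi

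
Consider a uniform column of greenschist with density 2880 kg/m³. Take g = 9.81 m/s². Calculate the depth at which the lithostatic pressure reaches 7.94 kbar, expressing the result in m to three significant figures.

h = P/(ρg) = 7.94 kbar / (2880 kg/m³ × 9.81 m/s²) = 7.940×10^8 Pa / 28253 Pa/m = 28103 m

28100 m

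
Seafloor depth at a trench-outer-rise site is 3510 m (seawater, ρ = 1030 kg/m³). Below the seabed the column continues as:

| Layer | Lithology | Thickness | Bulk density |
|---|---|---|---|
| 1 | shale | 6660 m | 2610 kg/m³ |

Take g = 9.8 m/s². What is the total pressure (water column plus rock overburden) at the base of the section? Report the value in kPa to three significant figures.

seawater: 1030 kg/m³ × 9.8 m/s² × 3510 m = 3.543×10^7 Pa = 35430 kPa
shale: 2610 kg/m³ × 9.8 m/s² × 6660 m = 1.703×10^8 Pa = 1.703×10^5 kPa
Total = 35430 + 1.703×10^5 = 2.0578×10^5 kPa

206000 kPa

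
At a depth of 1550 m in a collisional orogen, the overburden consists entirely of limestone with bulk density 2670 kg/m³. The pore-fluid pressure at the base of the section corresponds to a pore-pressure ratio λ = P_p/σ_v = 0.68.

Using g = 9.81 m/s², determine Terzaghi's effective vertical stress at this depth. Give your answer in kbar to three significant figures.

Overburden (lithostatic) stress σ_v:
limestone: 2670 kg/m³ × 9.81 m/s² × 1550 m = 4.060×10^7 Pa = 40.60 MPa
Pore pressure P_p = λ·σ_v = 0.68 × 40.60 MPa = 27.61 MPa
Effective stress σ' = σ_v − P_p = 40.60 − 27.61 = 12.992 MPa = 0.12992 kbar

0.130 kbar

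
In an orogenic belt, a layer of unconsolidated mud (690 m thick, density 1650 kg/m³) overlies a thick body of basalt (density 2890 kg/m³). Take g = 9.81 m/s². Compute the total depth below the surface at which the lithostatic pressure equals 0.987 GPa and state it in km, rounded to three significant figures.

35.1 km

Pressure at base of upper layers: 1650×9.81×690 = 1.117×10^7 Pa = 0.01117 GPa
Remaining pressure to be supplied by basalt: 9.870×10^8 − 1.117×10^7 = 9.758×10^8 Pa
Additional depth in basalt = 9.758×10^8 Pa / (2890 kg/m³ × 9.81 m/s²) = 34420 m
Total depth = 690 m + 34420 m = 35110 m
= 35.110 km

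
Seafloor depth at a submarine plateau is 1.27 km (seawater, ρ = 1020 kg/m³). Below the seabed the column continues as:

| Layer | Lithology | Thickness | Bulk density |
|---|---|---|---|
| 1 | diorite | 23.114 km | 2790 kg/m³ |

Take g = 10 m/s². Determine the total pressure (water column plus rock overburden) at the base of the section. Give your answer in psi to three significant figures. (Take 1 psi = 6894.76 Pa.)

95400 psi

seawater: 1020 kg/m³ × 10 m/s² × 1270 m = 1.295×10^7 Pa = 1879 psi
diorite: 2790 kg/m³ × 10 m/s² × 23114 m = 6.449×10^8 Pa = 93532 psi
Total = 1879 + 93532 = 95411 psi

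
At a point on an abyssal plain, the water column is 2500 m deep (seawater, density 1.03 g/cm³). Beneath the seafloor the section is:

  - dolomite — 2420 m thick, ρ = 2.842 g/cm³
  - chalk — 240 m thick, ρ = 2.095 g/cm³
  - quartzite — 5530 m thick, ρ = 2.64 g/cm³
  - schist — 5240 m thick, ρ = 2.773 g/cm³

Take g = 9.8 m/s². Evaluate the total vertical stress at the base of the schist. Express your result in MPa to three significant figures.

383 MPa

seawater: 1030 kg/m³ × 9.8 m/s² × 2500 m = 2.523×10^7 Pa = 25.23 MPa
dolomite: 2842 kg/m³ × 9.8 m/s² × 2420 m = 6.740×10^7 Pa = 67.40 MPa
chalk: 2095 kg/m³ × 9.8 m/s² × 240 m = 4.927×10^6 Pa = 4.927 MPa
quartzite: 2640 kg/m³ × 9.8 m/s² × 5530 m = 1.431×10^8 Pa = 143.1 MPa
schist: 2773 kg/m³ × 9.8 m/s² × 5240 m = 1.424×10^8 Pa = 142.4 MPa
Total = 25.23 + 67.40 + 4.927 + 143.1 + 142.4 = 383.03 MPa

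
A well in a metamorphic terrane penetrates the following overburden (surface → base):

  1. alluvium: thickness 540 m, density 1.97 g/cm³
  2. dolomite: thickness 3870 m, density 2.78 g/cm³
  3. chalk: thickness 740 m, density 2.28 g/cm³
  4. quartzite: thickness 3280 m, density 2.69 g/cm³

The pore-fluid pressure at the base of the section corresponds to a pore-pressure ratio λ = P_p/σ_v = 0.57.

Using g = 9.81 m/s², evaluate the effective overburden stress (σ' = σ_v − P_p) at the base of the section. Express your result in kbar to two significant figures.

0.94 kbar

Overburden (lithostatic) stress σ_v:
alluvium: 1970 kg/m³ × 9.81 m/s² × 540 m = 1.044×10^7 Pa = 10.44 MPa
dolomite: 2780 kg/m³ × 9.81 m/s² × 3870 m = 1.055×10^8 Pa = 105.5 MPa
chalk: 2280 kg/m³ × 9.81 m/s² × 740 m = 1.655×10^7 Pa = 16.55 MPa
quartzite: 2690 kg/m³ × 9.81 m/s² × 3280 m = 8.656×10^7 Pa = 86.56 MPa
Total = 10.44 + 105.5 + 16.55 + 86.56 = 219.08 MPa
Pore pressure P_p = λ·σ_v = 0.57 × 219.1 MPa = 124.9 MPa
Effective stress σ' = σ_v − P_p = 219.1 − 124.9 = 94.206 MPa = 0.94206 kbar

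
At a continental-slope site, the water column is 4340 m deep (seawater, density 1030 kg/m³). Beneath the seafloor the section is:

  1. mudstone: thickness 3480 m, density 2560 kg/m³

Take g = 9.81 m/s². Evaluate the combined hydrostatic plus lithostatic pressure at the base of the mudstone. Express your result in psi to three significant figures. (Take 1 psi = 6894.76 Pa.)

19000 psi

seawater: 1030 kg/m³ × 9.81 m/s² × 4340 m = 4.385×10^7 Pa = 6360 psi
mudstone: 2560 kg/m³ × 9.81 m/s² × 3480 m = 8.740×10^7 Pa = 12676 psi
Total = 6360 + 12676 = 19036 psi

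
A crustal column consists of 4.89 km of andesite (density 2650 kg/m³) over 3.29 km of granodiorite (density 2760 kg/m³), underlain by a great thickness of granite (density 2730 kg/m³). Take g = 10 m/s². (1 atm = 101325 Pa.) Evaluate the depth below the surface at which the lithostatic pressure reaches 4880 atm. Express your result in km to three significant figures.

18.2 km

Pressure at base of upper layers: 2650×10×4890 + 2760×10×3290 = 2.204×10^8 Pa = 2175 atm
Remaining pressure to be supplied by granite: 4.945×10^8 − 2.204×10^8 = 2.741×10^8 Pa
Additional depth in granite = 2.741×10^8 Pa / (2730 kg/m³ × 10 m/s²) = 10039 m
Total depth = 8180 m + 10039 m = 18219 m
= 18.219 km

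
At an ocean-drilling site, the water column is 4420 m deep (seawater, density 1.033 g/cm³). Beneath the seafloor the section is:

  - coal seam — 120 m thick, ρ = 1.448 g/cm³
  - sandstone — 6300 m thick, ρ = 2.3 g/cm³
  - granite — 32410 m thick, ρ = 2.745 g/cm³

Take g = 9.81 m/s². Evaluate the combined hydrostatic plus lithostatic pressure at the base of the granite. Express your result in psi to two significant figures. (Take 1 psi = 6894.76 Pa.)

150000 psi

seawater: 1033 kg/m³ × 9.81 m/s² × 4420 m = 4.479×10^7 Pa = 6496 psi
coal seam: 1448 kg/m³ × 9.81 m/s² × 120 m = 1.705×10^6 Pa = 247.2 psi
sandstone: 2300 kg/m³ × 9.81 m/s² × 6300 m = 1.421×10^8 Pa = 20617 psi
granite: 2745 kg/m³ × 9.81 m/s² × 32410 m = 8.728×10^8 Pa = 1.266×10^5 psi
Total = 6496 + 247.2 + 20617 + 1.266×10^5 = 1.5394×10^5 psi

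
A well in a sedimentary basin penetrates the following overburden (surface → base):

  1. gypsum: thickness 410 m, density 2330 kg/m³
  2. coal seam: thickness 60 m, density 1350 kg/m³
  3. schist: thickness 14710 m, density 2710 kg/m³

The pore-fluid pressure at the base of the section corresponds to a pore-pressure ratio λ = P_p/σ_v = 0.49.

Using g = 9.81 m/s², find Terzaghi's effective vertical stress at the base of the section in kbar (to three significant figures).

2.05 kbar

Overburden (lithostatic) stress σ_v:
gypsum: 2330 kg/m³ × 9.81 m/s² × 410 m = 9.371×10^6 Pa = 9.371 MPa
coal seam: 1350 kg/m³ × 9.81 m/s² × 60 m = 7.946×10^5 Pa = 0.7946 MPa
schist: 2710 kg/m³ × 9.81 m/s² × 14710 m = 3.911×10^8 Pa = 391.1 MPa
Total = 9.371 + 0.7946 + 391.1 = 401.23 MPa
Pore pressure P_p = λ·σ_v = 0.49 × 401.2 MPa = 196.6 MPa
Effective stress σ' = σ_v − P_p = 401.2 − 196.6 = 204.63 MPa = 2.0463 kbar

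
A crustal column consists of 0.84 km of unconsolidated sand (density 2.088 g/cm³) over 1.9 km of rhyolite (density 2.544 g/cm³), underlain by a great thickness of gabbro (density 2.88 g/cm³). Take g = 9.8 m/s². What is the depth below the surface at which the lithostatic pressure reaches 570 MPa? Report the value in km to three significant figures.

Pressure at base of upper layers: 2088×9.8×840 + 2544×9.8×1900 = 6.456×10^7 Pa = 64.56 MPa
Remaining pressure to be supplied by gabbro: 5.700×10^8 − 6.456×10^7 = 5.054×10^8 Pa
Additional depth in gabbro = 5.054×10^8 Pa / (2880 kg/m³ × 9.8 m/s²) = 17908 m
Total depth = 2740 m + 17908 m = 20648 m
= 20.648 km

20.6 km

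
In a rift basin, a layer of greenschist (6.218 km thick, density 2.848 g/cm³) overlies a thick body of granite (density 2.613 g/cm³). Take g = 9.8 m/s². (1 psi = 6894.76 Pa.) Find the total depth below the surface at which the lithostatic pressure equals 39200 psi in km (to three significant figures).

Pressure at base of upper layers: 2848×9.8×6218 = 1.735×10^8 Pa = 25171 psi
Remaining pressure to be supplied by granite: 2.703×10^8 − 1.735×10^8 = 9.673×10^7 Pa
Additional depth in granite = 9.673×10^7 Pa / (2613 kg/m³ × 9.8 m/s²) = 3777.3 m
Total depth = 6218 m + 3777.3 m = 9995.3 m
= 9.9953 km

10.0 km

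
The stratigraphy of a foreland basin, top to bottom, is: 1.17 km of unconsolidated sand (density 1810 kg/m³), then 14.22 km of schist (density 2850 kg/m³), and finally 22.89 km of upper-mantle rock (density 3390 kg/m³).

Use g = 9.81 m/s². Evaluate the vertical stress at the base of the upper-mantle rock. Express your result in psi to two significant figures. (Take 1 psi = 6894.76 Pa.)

unconsolidated sand: 1810 kg/m³ × 9.81 m/s² × 1170 m = 2.077×10^7 Pa = 3013 psi
schist: 2850 kg/m³ × 9.81 m/s² × 14220 m = 3.976×10^8 Pa = 57663 psi
upper-mantle rock: 3390 kg/m³ × 9.81 m/s² × 22890 m = 7.612×10^8 Pa = 1.104×10^5 psi
Total = 3013 + 57663 + 1.104×10^5 = 1.7108×10^5 psi

170000 psi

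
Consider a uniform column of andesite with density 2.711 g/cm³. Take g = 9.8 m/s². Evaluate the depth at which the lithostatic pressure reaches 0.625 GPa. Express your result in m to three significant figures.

h = P/(ρg) = 0.625 GPa / (2711 kg/m³ × 9.8 m/s²) = 6.250×10^8 Pa / 26568 Pa/m = 23525 m

23500 m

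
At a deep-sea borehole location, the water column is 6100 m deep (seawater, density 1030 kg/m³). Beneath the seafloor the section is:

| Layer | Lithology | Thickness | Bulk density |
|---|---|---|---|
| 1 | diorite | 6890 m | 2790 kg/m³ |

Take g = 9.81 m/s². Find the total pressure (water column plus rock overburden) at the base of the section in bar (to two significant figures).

seawater: 1030 kg/m³ × 9.81 m/s² × 6100 m = 6.164×10^7 Pa = 616.4 bar
diorite: 2790 kg/m³ × 9.81 m/s² × 6890 m = 1.886×10^8 Pa = 1886 bar
Total = 616.4 + 1886 = 2502.1 bar

2500 bar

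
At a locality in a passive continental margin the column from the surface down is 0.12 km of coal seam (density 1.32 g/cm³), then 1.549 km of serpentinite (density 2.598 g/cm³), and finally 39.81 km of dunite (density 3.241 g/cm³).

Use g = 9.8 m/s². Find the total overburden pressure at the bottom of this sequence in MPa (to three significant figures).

1310 MPa

coal seam: 1320 kg/m³ × 9.8 m/s² × 120 m = 1.552×10^6 Pa = 1.552 MPa
serpentinite: 2598 kg/m³ × 9.8 m/s² × 1549 m = 3.944×10^7 Pa = 39.44 MPa
dunite: 3241 kg/m³ × 9.8 m/s² × 39810 m = 1.264×10^9 Pa = 1264 MPa
Total = 1.552 + 39.44 + 1264 = 1305.4 MPa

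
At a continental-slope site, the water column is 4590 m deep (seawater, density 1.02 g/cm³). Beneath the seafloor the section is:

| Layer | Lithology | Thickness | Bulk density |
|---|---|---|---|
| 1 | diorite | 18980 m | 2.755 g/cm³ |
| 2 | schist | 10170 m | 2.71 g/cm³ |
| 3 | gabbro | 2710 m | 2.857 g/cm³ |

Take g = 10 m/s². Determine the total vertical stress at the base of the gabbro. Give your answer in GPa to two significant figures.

seawater: 1020 kg/m³ × 10 m/s² × 4590 m = 4.682×10^7 Pa = 0.04682 GPa
diorite: 2755 kg/m³ × 10 m/s² × 18980 m = 5.229×10^8 Pa = 0.5229 GPa
schist: 2710 kg/m³ × 10 m/s² × 10170 m = 2.756×10^8 Pa = 0.2756 GPa
gabbro: 2857 kg/m³ × 10 m/s² × 2710 m = 7.742×10^7 Pa = 0.07742 GPa
Total = 0.04682 + 0.5229 + 0.2756 + 0.07742 = 0.92275 GPa

0.92 GPa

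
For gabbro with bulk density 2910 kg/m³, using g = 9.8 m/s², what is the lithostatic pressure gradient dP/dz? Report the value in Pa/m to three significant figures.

dP/dz = ρg = 2910 kg/m³ × 9.8 m/s² = 28518 Pa/m

28500 Pa/m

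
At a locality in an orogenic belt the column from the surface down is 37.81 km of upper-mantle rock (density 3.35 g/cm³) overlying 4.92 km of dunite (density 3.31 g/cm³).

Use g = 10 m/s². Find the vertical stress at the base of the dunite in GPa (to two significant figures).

1.4 GPa

upper-mantle rock: 3350 kg/m³ × 10 m/s² × 37810 m = 1.267×10^9 Pa = 1.267 GPa
dunite: 3310 kg/m³ × 10 m/s² × 4920 m = 1.629×10^8 Pa = 0.1629 GPa
Total = 1.267 + 0.1629 = 1.4295 GPa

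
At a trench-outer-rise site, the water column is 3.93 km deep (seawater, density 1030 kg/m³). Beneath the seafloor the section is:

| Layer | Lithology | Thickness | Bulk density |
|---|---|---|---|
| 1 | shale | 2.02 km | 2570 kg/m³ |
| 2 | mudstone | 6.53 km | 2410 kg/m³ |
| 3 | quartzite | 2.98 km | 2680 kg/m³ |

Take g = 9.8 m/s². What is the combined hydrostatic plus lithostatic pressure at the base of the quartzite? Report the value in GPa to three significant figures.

0.323 GPa

seawater: 1030 kg/m³ × 9.8 m/s² × 3930 m = 3.967×10^7 Pa = 0.03967 GPa
shale: 2570 kg/m³ × 9.8 m/s² × 2020 m = 5.088×10^7 Pa = 0.05088 GPa
mudstone: 2410 kg/m³ × 9.8 m/s² × 6530 m = 1.542×10^8 Pa = 0.1542 GPa
quartzite: 2680 kg/m³ × 9.8 m/s² × 2980 m = 7.827×10^7 Pa = 0.07827 GPa
Total = 0.03967 + 0.05088 + 0.1542 + 0.07827 = 0.32304 GPa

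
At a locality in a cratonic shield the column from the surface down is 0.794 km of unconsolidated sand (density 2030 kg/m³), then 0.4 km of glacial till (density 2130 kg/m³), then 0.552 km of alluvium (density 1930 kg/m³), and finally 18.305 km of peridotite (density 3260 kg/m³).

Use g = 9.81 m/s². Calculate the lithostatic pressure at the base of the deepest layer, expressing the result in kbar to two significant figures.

unconsolidated sand: 2030 kg/m³ × 9.81 m/s² × 794 m = 1.581×10^7 Pa = 0.1581 kbar
glacial till: 2130 kg/m³ × 9.81 m/s² × 400 m = 8.358×10^6 Pa = 0.08358 kbar
alluvium: 1930 kg/m³ × 9.81 m/s² × 552 m = 1.045×10^7 Pa = 0.1045 kbar
peridotite: 3260 kg/m³ × 9.81 m/s² × 18305 m = 5.854×10^8 Pa = 5.854 kbar
Total = 0.1581 + 0.08358 + 0.1045 + 5.854 = 6.2003 kbar

6.2 kbar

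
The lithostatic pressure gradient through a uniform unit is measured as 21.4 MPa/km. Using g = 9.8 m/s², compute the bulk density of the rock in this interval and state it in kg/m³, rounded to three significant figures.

2180 kg/m³

ρ = (dP/dz)/g = 21.4 MPa/km / 9.8 m/s² = 21400 Pa/m / 9.8 m/s² = 2183.7 kg/m³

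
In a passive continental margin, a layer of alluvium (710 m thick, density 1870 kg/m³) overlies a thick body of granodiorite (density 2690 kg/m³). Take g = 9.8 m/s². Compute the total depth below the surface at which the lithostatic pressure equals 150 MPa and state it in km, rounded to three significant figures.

5.91 km

Pressure at base of upper layers: 1870×9.8×710 = 1.301×10^7 Pa = 13.01 MPa
Remaining pressure to be supplied by granodiorite: 1.500×10^8 − 1.301×10^7 = 1.370×10^8 Pa
Additional depth in granodiorite = 1.370×10^8 Pa / (2690 kg/m³ × 9.8 m/s²) = 5196.4 m
Total depth = 710 m + 5196.4 m = 5906.4 m
= 5.9064 km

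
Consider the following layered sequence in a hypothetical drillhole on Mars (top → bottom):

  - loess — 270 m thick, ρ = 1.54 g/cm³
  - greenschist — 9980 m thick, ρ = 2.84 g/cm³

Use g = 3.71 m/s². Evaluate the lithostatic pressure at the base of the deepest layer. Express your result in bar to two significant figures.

1100 bar

loess: 1540 kg/m³ × 3.71 m/s² × 270 m = 1.543×10^6 Pa = 15.43 bar
greenschist: 2840 kg/m³ × 3.71 m/s² × 9980 m = 1.052×10^8 Pa = 1052 bar
Total = 15.43 + 1052 = 1067.0 bar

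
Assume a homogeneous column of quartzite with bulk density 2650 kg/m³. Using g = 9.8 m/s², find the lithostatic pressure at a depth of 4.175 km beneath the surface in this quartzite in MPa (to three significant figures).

quartzite: 2650 kg/m³ × 9.8 m/s² × 4175 m = 1.084×10^8 Pa = 108.4 MPa

108 MPa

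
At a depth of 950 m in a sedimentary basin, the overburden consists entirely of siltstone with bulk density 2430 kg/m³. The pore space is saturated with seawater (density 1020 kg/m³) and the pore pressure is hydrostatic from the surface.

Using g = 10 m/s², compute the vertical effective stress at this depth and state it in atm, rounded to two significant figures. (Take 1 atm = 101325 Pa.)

130 atm

Overburden (lithostatic) stress σ_v:
siltstone: 2430 kg/m³ × 10 m/s² × 950 m = 2.308×10^7 Pa = 23.09 MPa
Pore pressure P_p = 1020 kg/m³ × 10 m/s² × 950 m = 9.690×10^6 Pa = 9.690 MPa
Effective stress σ' = σ_v − P_p = 23.09 − 9.690 = 13.395 MPa = 132.20 atm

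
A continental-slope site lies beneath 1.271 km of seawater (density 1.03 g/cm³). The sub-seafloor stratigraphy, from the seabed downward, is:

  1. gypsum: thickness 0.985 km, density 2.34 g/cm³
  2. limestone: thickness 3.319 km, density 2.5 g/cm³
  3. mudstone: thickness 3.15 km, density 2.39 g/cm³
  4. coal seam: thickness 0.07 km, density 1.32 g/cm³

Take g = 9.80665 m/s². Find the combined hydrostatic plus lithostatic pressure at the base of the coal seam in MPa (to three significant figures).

192 MPa

seawater: 1030 kg/m³ × 9.80665 m/s² × 1271 m = 1.284×10^7 Pa = 12.84 MPa
gypsum: 2340 kg/m³ × 9.80665 m/s² × 985 m = 2.260×10^7 Pa = 22.60 MPa
limestone: 2500 kg/m³ × 9.80665 m/s² × 3319 m = 8.137×10^7 Pa = 81.37 MPa
mudstone: 2390 kg/m³ × 9.80665 m/s² × 3150 m = 7.383×10^7 Pa = 73.83 MPa
coal seam: 1320 kg/m³ × 9.80665 m/s² × 70 m = 9.061×10^5 Pa = 0.9061 MPa
Total = 12.84 + 22.60 + 81.37 + 73.83 + 0.9061 = 191.55 MPa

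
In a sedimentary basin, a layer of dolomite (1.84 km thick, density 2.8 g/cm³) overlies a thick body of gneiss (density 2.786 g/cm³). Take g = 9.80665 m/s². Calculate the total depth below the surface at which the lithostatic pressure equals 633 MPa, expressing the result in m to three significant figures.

23200 m

Pressure at base of upper layers: 2800×9.80665×1840 = 5.052×10^7 Pa = 50.52 MPa
Remaining pressure to be supplied by gneiss: 6.330×10^8 − 5.052×10^7 = 5.825×10^8 Pa
Additional depth in gneiss = 5.825×10^8 Pa / (2786 kg/m³ × 9.80665 m/s²) = 21319 m
Total depth = 1840 m + 21319 m = 23159 m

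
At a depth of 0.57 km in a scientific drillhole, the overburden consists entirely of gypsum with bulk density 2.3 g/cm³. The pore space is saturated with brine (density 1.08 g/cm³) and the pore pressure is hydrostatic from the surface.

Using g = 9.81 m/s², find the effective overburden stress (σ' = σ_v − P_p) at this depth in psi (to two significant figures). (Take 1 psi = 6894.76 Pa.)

Overburden (lithostatic) stress σ_v:
gypsum: 2300 kg/m³ × 9.81 m/s² × 570 m = 1.286×10^7 Pa = 12.86 MPa
Pore pressure P_p = 1080 kg/m³ × 9.81 m/s² × 570 m = 6.039×10^6 Pa = 6.039 MPa
Effective stress σ' = σ_v − P_p = 12.86 − 6.039 = 6.8219 MPa = 989.43 psi

990 psi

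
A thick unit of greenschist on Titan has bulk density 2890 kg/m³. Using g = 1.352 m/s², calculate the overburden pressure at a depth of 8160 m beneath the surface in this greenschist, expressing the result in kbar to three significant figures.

0.319 kbar

greenschist: 2890 kg/m³ × 1.352 m/s² × 8160 m = 3.188×10^7 Pa = 0.3188 kbar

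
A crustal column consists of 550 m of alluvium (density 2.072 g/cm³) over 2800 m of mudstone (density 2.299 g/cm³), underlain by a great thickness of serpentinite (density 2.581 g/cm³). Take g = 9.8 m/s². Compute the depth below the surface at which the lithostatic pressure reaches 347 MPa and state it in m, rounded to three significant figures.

Pressure at base of upper layers: 2072×9.8×550 + 2299×9.8×2800 = 7.425×10^7 Pa = 74.25 MPa
Remaining pressure to be supplied by serpentinite: 3.470×10^8 − 7.425×10^7 = 2.727×10^8 Pa
Additional depth in serpentinite = 2.727×10^8 Pa / (2581 kg/m³ × 9.8 m/s²) = 10783 m
Total depth = 3350 m + 10783 m = 14133 m

14100 m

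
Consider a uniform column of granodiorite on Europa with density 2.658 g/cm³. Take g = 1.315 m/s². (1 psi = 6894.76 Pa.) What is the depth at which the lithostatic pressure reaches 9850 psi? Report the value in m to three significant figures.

h = P/(ρg) = 9850 psi / (2658 kg/m³ × 1.315 m/s²) = 6.791×10^7 Pa / 3495.3 Pa/m = 19430 m

19400 m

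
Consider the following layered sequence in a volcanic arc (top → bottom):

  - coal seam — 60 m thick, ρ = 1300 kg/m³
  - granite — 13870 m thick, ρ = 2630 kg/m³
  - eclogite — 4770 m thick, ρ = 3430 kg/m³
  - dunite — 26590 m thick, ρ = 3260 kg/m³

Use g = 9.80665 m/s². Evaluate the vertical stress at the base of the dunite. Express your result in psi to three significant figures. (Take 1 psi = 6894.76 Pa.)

coal seam: 1300 kg/m³ × 9.80665 m/s² × 60 m = 7.649×10^5 Pa = 110.9 psi
granite: 2630 kg/m³ × 9.80665 m/s² × 13870 m = 3.577×10^8 Pa = 51884 psi
eclogite: 3430 kg/m³ × 9.80665 m/s² × 4770 m = 1.604×10^8 Pa = 23271 psi
dunite: 3260 kg/m³ × 9.80665 m/s² × 26590 m = 8.501×10^8 Pa = 1.233×10^5 psi
Total = 110.9 + 51884 + 23271 + 1.233×10^5 = 1.9856×10^5 psi

199000 psi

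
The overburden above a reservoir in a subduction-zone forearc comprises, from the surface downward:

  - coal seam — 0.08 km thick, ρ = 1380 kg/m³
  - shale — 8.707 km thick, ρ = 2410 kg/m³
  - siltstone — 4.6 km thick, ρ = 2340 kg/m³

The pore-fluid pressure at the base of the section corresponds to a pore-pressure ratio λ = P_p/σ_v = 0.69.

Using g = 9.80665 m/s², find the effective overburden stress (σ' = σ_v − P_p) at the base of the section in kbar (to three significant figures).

Overburden (lithostatic) stress σ_v:
coal seam: 1380 kg/m³ × 9.80665 m/s² × 80 m = 1.083×10^6 Pa = 1.083 MPa
shale: 2410 kg/m³ × 9.80665 m/s² × 8707 m = 2.058×10^8 Pa = 205.8 MPa
siltstone: 2340 kg/m³ × 9.80665 m/s² × 4600 m = 1.056×10^8 Pa = 105.6 MPa
Total = 1.083 + 205.8 + 105.6 = 312.42 MPa
Pore pressure P_p = λ·σ_v = 0.69 × 312.4 MPa = 215.6 MPa
Effective stress σ' = σ_v − P_p = 312.4 − 215.6 = 96.851 MPa = 0.96851 kbar

0.969 kbar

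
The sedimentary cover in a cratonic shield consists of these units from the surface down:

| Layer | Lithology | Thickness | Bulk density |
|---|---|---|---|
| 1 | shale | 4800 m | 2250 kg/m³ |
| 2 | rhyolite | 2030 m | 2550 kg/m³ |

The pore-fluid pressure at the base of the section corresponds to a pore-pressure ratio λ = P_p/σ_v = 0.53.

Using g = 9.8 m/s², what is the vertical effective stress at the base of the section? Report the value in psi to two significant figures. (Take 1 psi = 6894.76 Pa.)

11000 psi

Overburden (lithostatic) stress σ_v:
shale: 2250 kg/m³ × 9.8 m/s² × 4800 m = 1.058×10^8 Pa = 105.8 MPa
rhyolite: 2550 kg/m³ × 9.8 m/s² × 2030 m = 5.073×10^7 Pa = 50.73 MPa
Total = 105.8 + 50.73 = 156.57 MPa
Pore pressure P_p = λ·σ_v = 0.53 × 156.6 MPa = 82.98 MPa
Effective stress σ' = σ_v − P_p = 156.6 − 82.98 = 73.588 MPa = 10673 psi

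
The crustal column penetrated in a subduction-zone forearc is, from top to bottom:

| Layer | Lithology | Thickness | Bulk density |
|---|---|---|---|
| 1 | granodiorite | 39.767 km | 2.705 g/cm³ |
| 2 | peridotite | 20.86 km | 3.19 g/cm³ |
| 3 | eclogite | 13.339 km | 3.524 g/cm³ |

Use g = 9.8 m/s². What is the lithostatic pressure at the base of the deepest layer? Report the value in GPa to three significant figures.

granodiorite: 2705 kg/m³ × 9.8 m/s² × 39767 m = 1.054×10^9 Pa = 1.054 GPa
peridotite: 3190 kg/m³ × 9.8 m/s² × 20860 m = 6.521×10^8 Pa = 0.6521 GPa
eclogite: 3524 kg/m³ × 9.8 m/s² × 13339 m = 4.607×10^8 Pa = 0.4607 GPa
Total = 1.054 + 0.6521 + 0.4607 = 2.1670 GPa

2.17 GPa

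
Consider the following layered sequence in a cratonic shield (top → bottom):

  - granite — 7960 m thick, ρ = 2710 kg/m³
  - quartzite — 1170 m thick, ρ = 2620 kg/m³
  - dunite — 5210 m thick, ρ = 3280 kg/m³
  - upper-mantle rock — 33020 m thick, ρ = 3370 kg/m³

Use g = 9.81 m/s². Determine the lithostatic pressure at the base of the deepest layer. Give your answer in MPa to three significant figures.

1500 MPa

granite: 2710 kg/m³ × 9.81 m/s² × 7960 m = 2.116×10^8 Pa = 211.6 MPa
quartzite: 2620 kg/m³ × 9.81 m/s² × 1170 m = 3.007×10^7 Pa = 30.07 MPa
dunite: 3280 kg/m³ × 9.81 m/s² × 5210 m = 1.676×10^8 Pa = 167.6 MPa
upper-mantle rock: 3370 kg/m³ × 9.81 m/s² × 33020 m = 1.092×10^9 Pa = 1092 MPa
Total = 211.6 + 30.07 + 167.6 + 1092 = 1501.0 MPa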